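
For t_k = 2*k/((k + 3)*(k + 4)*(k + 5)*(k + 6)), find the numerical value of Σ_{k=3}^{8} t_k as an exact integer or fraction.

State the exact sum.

Compute t_(k+1)/t_k: get (k + 1)*(k + 3)/(k*(k + 7)).
A = k + 3, B = k + 7, C = k.
Solve (k + 3)·f(k+1) − (k + 6)·f(k) = k.
d = 3 from the (1,1,1) case.
Match coefficients ⇒ f(k) = k*(k - 1)*(k + 13)/120.
Certificate R = B(k−1)f/C = (k - 1)*(k + 6)*(k + 13)/120 gives s_k = k*(k**2 + 12*k - 13)/(60*(k + 3)*(k + 4)*(k + 5)).
Verify: 2*k/(k**4 + 18*k**3 + 119*k**2 + 342*k + 360) matches t_k.
Sum = s_(9) − s_(3); s_(9) = 11/910, s_(3) = 1/210 ⇒ 2/273.

Σ = 2/273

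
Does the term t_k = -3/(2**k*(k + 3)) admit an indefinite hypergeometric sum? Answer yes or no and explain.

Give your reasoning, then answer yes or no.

No. Not Gosper-summable.

r(k) = (k + 3)/(2*(k + 4)) after simplifying.
Normal form (A,B,C) = (k/2 + 3/2, k + 4, 1).
Key eq: (k/2 + 3/2)·f(k+1) = (k + 3)·f(k) + (1).
deg f ≤ -1 (via 1,1,0).
Bound -1 < 0, so the key equation has no polynomial solution.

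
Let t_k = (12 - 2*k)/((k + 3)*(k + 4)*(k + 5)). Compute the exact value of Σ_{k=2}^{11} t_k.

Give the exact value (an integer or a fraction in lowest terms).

Σ = 13/240

r(k) = (k - 5)*(k + 3)/((k - 6)*(k + 6)) after simplifying.
Factor: A=k + 3; B=k + 6; C=k - 6.
Set up (k + 3)·f(k+1) − (k + 5)·f(k) − (k - 6) = 0.
Degrees (1,1,1) ⇒ d ≤ 2.
Solving with deg f ≤ 2: f(k) = -k*(k + 15)/8.
R(k) = B(k−1)·f(k)/C(k) = -k*(k + 5)*(k + 15)/(8*(k - 6)); s_k = R·t_k = k*(k + 15)/(4*(k + 3)*(k + 4)).
Verify: 2*(6 - k)/(k**3 + 12*k**2 + 47*k + 60) matches t_k.
Telescoping: Σ = s_(12) − s_(2) = 27/80 − (17/60) = 13/240.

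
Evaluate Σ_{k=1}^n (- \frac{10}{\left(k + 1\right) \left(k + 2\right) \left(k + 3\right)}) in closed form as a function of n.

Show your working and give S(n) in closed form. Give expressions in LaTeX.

S(n) = \frac{5 n \left(- n - 5\right)}{6 \left(n^{2} + 5 n + 6\right)}

Step 1: r(k) = (k + 1)/(k + 4).
Gosper form: A/B · C(k+1)/C(k) with A=k + 1, B=k + 4, C=1.
f must satisfy (k + 1)·f(k+1) − (k + 3)·f(k) = 1.
Bound: deg f ≤ 2.
Solving with deg f ≤ 2: f(k) = k*(k + 3)/4.
So s_k = (B(k−1)f/C)·t_k = (k*(k + 3)**2/4)·t_k = 5*k*(-k - 3)/(2*(k + 1)*(k + 2)).
Δs = -10/(k**3 + 6*k**2 + 11*k + 6), as required.
s_(n+1) = 5*(-n**2 - 5*n - 4)/(2*(n**2 + 5*n + 6)) and s_(1) = -5/3, so S(n) = 5*n*(-n - 5)/(6*(n**2 + 5*n + 6)).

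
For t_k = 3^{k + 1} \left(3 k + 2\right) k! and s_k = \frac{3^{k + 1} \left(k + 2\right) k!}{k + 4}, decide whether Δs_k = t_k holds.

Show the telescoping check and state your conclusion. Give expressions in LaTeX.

s_(k+1) = 3**(k + 2)*(k + 3)*factorial(k + 1)/(k + 5)
s_(k+1) − s_k = 3**(k + 1)*(3*k**3 + 23*k**2 + 50*k + 26)*factorial(k)/((k + 4)*(k + 5))
(s_(k+1) − s_k) − t_k = -6*3**k*(3*k**2 + 14*k + 7)*factorial(k)/((k + 4)*(k + 5))

Invalid: residual - \frac{6 \cdot 3^{k} \left(3 k^{2} + 14 k + 7\right) k!}{\left(k + 4\right) \left(k + 5\right)} ≠ 0.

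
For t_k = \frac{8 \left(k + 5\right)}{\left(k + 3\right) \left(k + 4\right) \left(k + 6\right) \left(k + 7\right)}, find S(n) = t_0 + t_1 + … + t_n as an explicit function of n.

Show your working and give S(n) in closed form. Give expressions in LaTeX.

The ratio is (k + 3)*(k + 6)**2/((k + 5)**2*(k + 8)).
A = k + 3, B = k + 8, C = k**2 + 10*k + 25.
Solve (k + 3)·f(k+1) − (k + 7)·f(k) = k**2 + 10*k + 25.
Degrees (1,1,2) ⇒ d ≤ 4.
Match coefficients ⇒ f(k) = k*(k + 4)*(k + 5)*(k + 9)/36.
Then R = B(k−1)f/C = k*(k + 4)*(k + 7)*(k + 9)/(36*(k + 5)), so s_k = R(k)·t_k = 2*k*(k + 9)/(9*(k**2 + 9*k + 18)).
Verify: 8*(k + 5)/(k**4 + 20*k**3 + 145*k**2 + 450*k + 504) matches t_k.
Evaluate: s_(n+1) = 2*(n**2 + 11*n + 10)/(9*(n**2 + 11*n + 28)); subtract s_(0) = 0 ⇒ S(n) = 2*(n**2 + 11*n + 10)/(9*(n**2 + 11*n + 28)).

S(n) = \frac{2 \left(n^{2} + 11 n + 10\right)}{9 \left(n^{2} + 11 n + 28\right)}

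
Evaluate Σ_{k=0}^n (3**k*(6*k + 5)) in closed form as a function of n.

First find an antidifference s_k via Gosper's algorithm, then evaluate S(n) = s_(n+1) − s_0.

Step 1: r(k) = 3*(6*k + 11)/(6*k + 5).
Gosper form: A/B · C(k+1)/C(k) with A=3, B=1, C=k + 5/6.
Set up (3)·f(k+1) − (1)·f(k) − (k + 5/6) = 0.
Bound: deg f ≤ 1.
Match coefficients ⇒ f(k) = (3*k - 2)/6.
So s_k = (B(k−1)f/C)·t_k = ((3*k - 2)/(6*k + 5))·t_k = 3**k*(3*k - 2).
s_(k+1) − s_k = 3**k*(6*k + 5) = t_k.
Evaluate: s_(n+1) = 3**(n + 1)*(3*n + 1); subtract s_(0) = -2 ⇒ S(n) = 3**(n + 1) + 3**(n + 2)*n + 2.

S(n) = 3**(n + 1) + 3**(n + 2)*n + 2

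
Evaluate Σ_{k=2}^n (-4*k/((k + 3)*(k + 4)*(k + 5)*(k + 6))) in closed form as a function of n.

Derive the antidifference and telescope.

Step 1: r(k) = (k + 1)*(k + 3)/(k*(k + 7)).
Factor: A=k + 3; B=k + 7; C=k.
f must satisfy (k + 3)·f(k+1) − (k + 6)·f(k) = k.
d = 3 from the (1,1,1) case.
Coefficient equations give f(k) = k*(k - 1)*(k + 13)/120.
So s_k = (B(k−1)f/C)·t_k = ((k - 1)*(k + 6)*(k + 13)/120)·t_k = k*(-k**2 - 12*k + 13)/(30*(k + 3)*(k + 4)*(k + 5)).
s_(k+1) − s_k = -4*k/(k**4 + 18*k**3 + 119*k**2 + 342*k + 360) = t_k.
Telescope: S(n) = s_(n+1) − s_(2) = n*(-n**2 - 15*n - 14)/(30*(n**3 + 15*n**2 + 74*n + 120)) − (-1/210) = (-n**3 - 15*n**2 - 4*n + 20)/(35*(n**3 + 15*n**2 + 74*n + 120)).

S(n) = (-n**3 - 15*n**2 - 4*n + 20)/(35*(n**3 + 15*n**2 + 74*n + 120))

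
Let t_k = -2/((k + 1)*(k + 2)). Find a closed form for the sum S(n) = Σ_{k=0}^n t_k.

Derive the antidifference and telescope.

Step 1: r(k) = (k + 1)/(k + 3).
A = k + 1, B = k + 3, C = 1.
Set up (k + 1)·f(k+1) − (k + 2)·f(k) − (1) = 0.
d = 1 from the (1,1,0) case.
Coefficient equations give f(k) = k.
So s_k = (B(k−1)f/C)·t_k = (k*(k + 2))·t_k = -2*k/(k + 1).
s_(k+1) − s_k = -2/(k**2 + 3*k + 2) = t_k.
s_(n+1) = 2*(-n - 1)/(n + 2) and s_(0) = 0, so S(n) = 2*(-n - 1)/(n + 2).

S(n) = 2*(-n - 1)/(n + 2)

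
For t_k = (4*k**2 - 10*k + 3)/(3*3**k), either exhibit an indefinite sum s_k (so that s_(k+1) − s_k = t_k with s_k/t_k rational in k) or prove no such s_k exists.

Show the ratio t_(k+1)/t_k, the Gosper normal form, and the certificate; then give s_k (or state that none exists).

Ratio r(k) = (4*k**2 - 2*k - 3)/(3*(4*k**2 - 10*k + 3)).
Factor: A=1/3; B=1; C=k**2 - 5*k/2 + 3/4.
Key eq: (1/3)·f(k+1) = (1)·f(k) + (k**2 - 5*k/2 + 3/4).
d = 2 from the (0,0,2) case.
A polynomial solution: f(k) = -3*(k - 1)*(2*k - 1)/4.
Then R = B(k−1)f/C = -3*(k - 1)*(2*k - 1)/(4*k**2 - 10*k + 3), so s_k = R(k)·t_k = (-2*k**2 + 3*k - 1)/3**k.
Check: Δs_k = (4*k**2 - 10*k + 3)/(3*3**k). ✓

s_k = (-2*k**2 + 3*k - 1)/3**k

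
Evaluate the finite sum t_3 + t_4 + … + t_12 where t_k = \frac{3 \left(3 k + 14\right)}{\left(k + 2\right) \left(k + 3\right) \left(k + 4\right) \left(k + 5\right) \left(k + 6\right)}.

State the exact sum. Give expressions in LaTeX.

t_(k+1)/t_k = (k + 2)*(3*k + 17)/((k + 7)*(3*k + 14)).
Normal form (A,B,C) = (k + 2, k + 7, k + 14/3).
Solve (k + 2)·f(k+1) − (k + 6)·f(k) = k + 14/3.
Bound: deg f ≤ 4.
A polynomial solution: f(k) = k*(k + 4)*(k**2 + 10*k + 31)/90.
Then R = B(k−1)f/C = k*(k + 4)*(k + 6)*(k**2 + 10*k + 31)/(30*(3*k + 14)), so s_k = R(k)·t_k = k*(k**2 + 10*k + 31)/(10*(k**3 + 10*k**2 + 31*k + 30)).
Verify: 3*(3*k + 14)/(k**5 + 20*k**4 + 155*k**3 + 580*k**2 + 1044*k + 720) matches t_k.
Sum = s_(13) − s_(3); s_(13) = 143/1440, s_(3) = 7/80 ⇒ 17/1440.

Σ = 17/1440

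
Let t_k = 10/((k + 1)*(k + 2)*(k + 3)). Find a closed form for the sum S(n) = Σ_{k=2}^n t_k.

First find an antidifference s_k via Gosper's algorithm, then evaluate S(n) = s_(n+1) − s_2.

The ratio is (k + 1)/(k + 4).
Factor: A=k + 1; B=k + 4; C=1.
Need (k + 1)·f(k+1) − (k + 3)·f(k) = 1.
Degrees (1,1,0) ⇒ d ≤ 2.
Solve for f: f(k) = k*(k + 3)/4 (degree 2 ≤ 2).
Then R = B(k−1)f/C = k*(k + 3)**2/4, so s_k = R(k)·t_k = 5*k*(k + 3)/(2*(k + 1)*(k + 2)).
Check: Δs_k = 10/(k**3 + 6*k**2 + 11*k + 6). ✓
Evaluate: s_(n+1) = 5*(n**2 + 5*n + 4)/(2*(n**2 + 5*n + 6)); subtract s_(2) = 25/12 ⇒ S(n) = 5*(n**2 + 5*n - 6)/(12*(n**2 + 5*n + 6)).

S(n) = 5*(n**2 + 5*n - 6)/(12*(n**2 + 5*n + 6))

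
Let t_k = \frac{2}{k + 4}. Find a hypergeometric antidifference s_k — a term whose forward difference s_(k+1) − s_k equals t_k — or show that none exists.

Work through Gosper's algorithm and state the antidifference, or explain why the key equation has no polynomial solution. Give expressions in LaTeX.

no hypergeometric antidifference exists

r(k) = (k + 4)/(k + 5) after simplifying.
So A=k + 4 and B=k + 5, with C=1.
Key eq: (k + 4)·f(k+1) = (k + 4)·f(k) + (1).
Degrees (1,1,0) ⇒ d ≤ 0.
Put f(k) = c0: A·f(k+1) − B(k−1)·f(k) − C = -1; need -1 = 0 — inconsistent ⇒ no f, not summable.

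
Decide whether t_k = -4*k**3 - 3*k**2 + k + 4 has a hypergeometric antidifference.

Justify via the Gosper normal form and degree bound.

Ratio r(k) = (4*k**3 + 15*k**2 + 17*k + 2)/(4*k**3 + 3*k**2 - k - 4).
Gosper form: A/B · C(k+1)/C(k) with A=1, B=1, C=k**3 + 3*k**2/4 - k/4 - 1.
Key eq: (1)·f(k+1) = (1)·f(k) + (k**3 + 3*k**2/4 - k/4 - 1).
Bound: deg f ≤ 4.
Coefficient equations give f(k) = k*(k**3 - k**2 - k - 3)/4.
Then R = B(k−1)f/C = k*(k**3 - k**2 - k - 3)/(4*k**3 + 3*k**2 - k - 4), so s_k = R(k)·t_k = k*(-k**3 + k**2 + k + 3).
Verify: -4*k**3 - 3*k**2 + k + 4 matches t_k.

Yes. s_k = k*(-k**3 + k**2 + k + 3).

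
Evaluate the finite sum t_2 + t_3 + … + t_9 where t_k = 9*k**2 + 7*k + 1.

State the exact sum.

Compute t_(k+1)/t_k: get (9*k**2 + 25*k + 17)/(9*k**2 + 7*k + 1).
So A=1 and B=1, with C=k**2 + 7*k/9 + 1/9.
Set up (1)·f(k+1) − (1)·f(k) − (k**2 + 7*k/9 + 1/9) = 0.
d = 3 from the (0,0,2) case.
Match coefficients ⇒ f(k) = k*(3*k**2 - k - 1)/9.
So s_k = (B(k−1)f/C)·t_k = (k*(3*k**2 - k - 1)/(9*k**2 + 7*k + 1))·t_k = k*(3*k**2 - k - 1).
Verify: 9*k**2 + 7*k + 1 matches t_k.
Sum = s_(10) − s_(2); s_(10) = 2890, s_(2) = 18 ⇒ 2872.

Σ = 2872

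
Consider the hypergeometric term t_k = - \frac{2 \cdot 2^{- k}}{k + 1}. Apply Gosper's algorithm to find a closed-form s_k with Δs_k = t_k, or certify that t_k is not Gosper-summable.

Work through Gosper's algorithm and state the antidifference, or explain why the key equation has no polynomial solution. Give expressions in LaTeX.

Ratio r(k) = (k + 1)/(2*(k + 2)).
Gosper form: A/B · C(k+1)/C(k) with A=k/2 + 1/2, B=k + 2, C=1.
Solve (k/2 + 1/2)·f(k+1) − (k + 1)·f(k) = 1.
From deg A=1, deg B=1, deg C=0: d=-1.
Negative degree bound (-1): no f exists, t_k not Gosper-summable.

none — t_k is not Gosper-summable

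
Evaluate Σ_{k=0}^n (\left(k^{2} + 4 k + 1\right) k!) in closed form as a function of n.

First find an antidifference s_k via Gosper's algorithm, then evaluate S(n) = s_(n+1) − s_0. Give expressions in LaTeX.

S(n) = n^{2} n! + 5 n n! + 4 n! - 3

Step 1: r(k) = (k + 1)*(4*k + (k + 1)**2 + 5)/(k**2 + 4*k + 1).
Gosper form: A/B · C(k+1)/C(k) with A=k + 1, B=1, C=k**2 + 4*k + 1.
Key eq: (k + 1)·f(k+1) = (1)·f(k) + (k**2 + 4*k + 1).
Bound: deg f ≤ 1.
Match coefficients ⇒ f(k) = k + 3.
So s_k = (B(k−1)f/C)·t_k = ((k + 3)/(k**2 + 4*k + 1))·t_k = (k + 3)*factorial(k).
Δs = (k**2 + 4*k + 1)*factorial(k), as required.
s_(n+1) = (n + 4)*factorial(n + 1) and s_(0) = 3, so S(n) = n**2*factorial(n) + 5*n*factorial(n) + 4*factorial(n) - 3.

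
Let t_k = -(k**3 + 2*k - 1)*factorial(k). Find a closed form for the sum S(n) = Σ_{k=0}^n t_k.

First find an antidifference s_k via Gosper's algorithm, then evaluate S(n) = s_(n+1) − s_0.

S(n) = -n**3*factorial(n) - n**2*factorial(n) + 1

r(k) = (k + 1)*(2*k + (k + 1)**3 + 1)/(k**3 + 2*k - 1) after simplifying.
Gosper form: A/B · C(k+1)/C(k) with A=k + 1, B=1, C=k**3 + 2*k - 1.
Solve (k + 1)·f(k+1) − (1)·f(k) = k**3 + 2*k - 1.
Bound: deg f ≤ 2.
Coefficient equations give f(k) = (k - 1)**2.
Then R = B(k−1)f/C = (k - 1)**2/(k**3 + 2*k - 1), so s_k = R(k)·t_k = -(k - 1)**2*factorial(k).
s_(k+1) − s_k = -(k**3 + 2*k - 1)*factorial(k) = t_k.
Telescope: S(n) = s_(n+1) − s_(0) = -n**2*factorial(n + 1) − (-1) = -n**3*factorial(n) - n**2*factorial(n) + 1.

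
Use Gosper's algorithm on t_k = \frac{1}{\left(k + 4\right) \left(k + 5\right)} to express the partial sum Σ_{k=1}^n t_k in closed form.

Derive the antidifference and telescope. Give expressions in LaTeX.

S(n) = \frac{n}{5 \left(n + 5\right)}

Compute t_(k+1)/t_k: get (k + 4)/(k + 6).
Factor: A=k + 4; B=k + 6; C=1.
Key eq: (k + 4)·f(k+1) = (k + 5)·f(k) + (1).
From deg A=1, deg B=1, deg C=0: d=1.
Solving with deg f ≤ 1: f(k) = k/4.
So s_k = (B(k−1)f/C)·t_k = (k*(k + 5)/4)·t_k = k/(4*(k + 4)).
Verify: 1/(k**2 + 9*k + 20) matches t_k.
s_(n+1) = (n + 1)/(4*(n + 5)) and s_(1) = 1/20, so S(n) = n/(5*(n + 5)).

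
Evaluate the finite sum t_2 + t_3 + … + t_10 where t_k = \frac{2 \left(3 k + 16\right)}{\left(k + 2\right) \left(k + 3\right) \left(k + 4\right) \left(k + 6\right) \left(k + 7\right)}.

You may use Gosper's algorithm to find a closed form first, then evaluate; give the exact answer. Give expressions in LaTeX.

Σ = 1467/123760

Ratio r(k) = (k + 2)*(k + 6)*(3*k + 19)/((k + 5)*(k + 8)*(3*k + 16)).
A = k + 2, B = k + 8, C = k**2 + 31*k/3 + 80/3.
Set up (k + 2)·f(k+1) − (k + 7)·f(k) − (k**2 + 31*k/3 + 80/3) = 0.
Degrees (1,1,2) ⇒ d ≤ 5.
Solving with deg f ≤ 5: f(k) = k*(k + 4)*(k + 5)*(k**2 + 11*k + 36)/108.
R(k) = B(k−1)·f(k)/C(k) = k*(k + 4)*(k + 7)*(k**2 + 11*k + 36)/(36*(3*k + 16)); s_k = R·t_k = k*(k**2 + 11*k + 36)/(18*(k**3 + 11*k**2 + 36*k + 36)).
Verify: 2*(3*k + 16)/(k**5 + 22*k**4 + 185*k**3 + 740*k**2 + 1404*k + 1008) matches t_k.
Sum = s_(11) − s_(2); s_(11) = 1529/27846, s_(2) = 31/720 ⇒ 1467/123760.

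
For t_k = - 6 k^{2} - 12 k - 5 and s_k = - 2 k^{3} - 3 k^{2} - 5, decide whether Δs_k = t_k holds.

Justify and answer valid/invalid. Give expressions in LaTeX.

s_(k+1) = -2*(k + 1)**3 - 3*(k + 1)**2 - 5
s_(k+1) − s_k = -6*k**2 - 12*k - 5
(s_(k+1) − s_k) − t_k = 0

valid (s_(k+1) − s_k reduces to t_k)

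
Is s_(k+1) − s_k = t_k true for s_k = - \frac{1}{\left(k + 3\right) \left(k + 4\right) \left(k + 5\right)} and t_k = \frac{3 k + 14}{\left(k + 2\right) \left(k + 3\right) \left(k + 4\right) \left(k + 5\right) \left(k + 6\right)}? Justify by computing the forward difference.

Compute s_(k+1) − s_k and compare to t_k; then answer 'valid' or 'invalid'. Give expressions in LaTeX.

s_(k+1) = -1/((k + 4)*(k + 5)*(k + 6))
s_(k+1) − s_k = 3/((k + 3)*(k + 4)*(k + 5)*(k + 6))
(s_(k+1) − s_k) − t_k = -8/((k + 2)*(k + 3)*(k + 4)*(k + 5)*(k + 6))

Invalid: residual - \frac{8}{k^{5} + 20 k^{4} + 155 k^{3} + 580 k^{2} + 1044 k + 720} ≠ 0.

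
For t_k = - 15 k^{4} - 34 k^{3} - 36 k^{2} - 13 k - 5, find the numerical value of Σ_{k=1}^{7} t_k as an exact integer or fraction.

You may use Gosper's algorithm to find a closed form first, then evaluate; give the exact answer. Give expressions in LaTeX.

Σ = -102235

r(k) = (15*k**4 + 94*k**3 + 228*k**2 + 247*k + 103)/(15*k**4 + 34*k**3 + 36*k**2 + 13*k + 5) after simplifying.
So A=1 and B=1, with C=k**4 + 34*k**3/15 + 12*k**2/5 + 13*k/15 + 1/3.
Key eq: (1)·f(k+1) = (1)·f(k) + (k**4 + 34*k**3/15 + 12*k**2/5 + 13*k/15 + 1/3).
Degrees (0,0,4) ⇒ d ≤ 5.
Solve for f: f(k) = k*(3*k**4 + k**3 - 3*k + 4)/15 (degree 5 ≤ 5).
So s_k = (B(k−1)f/C)·t_k = (k*(3*k**4 + k**3 - 3*k + 4)/(15*k**4 + 34*k**3 + 36*k**2 + 13*k + 5))·t_k = k*(-3*k**4 - k**3 + 3*k - 4).
s_(k+1) − s_k = -15*k**4 - 34*k**3 - 36*k**2 - 13*k - 5 = t_k.
Evaluate s at k=8 and k=1: -102240 and -5; difference -102235.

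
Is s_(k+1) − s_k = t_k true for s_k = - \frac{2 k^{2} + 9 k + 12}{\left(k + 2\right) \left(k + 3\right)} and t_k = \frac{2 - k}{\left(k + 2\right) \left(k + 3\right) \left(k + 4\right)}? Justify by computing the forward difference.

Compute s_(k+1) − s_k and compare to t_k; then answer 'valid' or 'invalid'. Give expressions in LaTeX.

s_(k+1) = (-9*k - 2*(k + 1)**2 - 21)/((k + 3)*(k + 4))
s_(k+1) − s_k = (2 - k)/(k**3 + 9*k**2 + 26*k + 24)
(s_(k+1) − s_k) − t_k = 0

Valid: the claim telescopes to t_k.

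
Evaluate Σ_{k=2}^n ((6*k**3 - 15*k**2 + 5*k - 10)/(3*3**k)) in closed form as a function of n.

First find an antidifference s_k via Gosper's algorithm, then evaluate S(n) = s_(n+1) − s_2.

S(n) = 3**(-n - 2)*(17*3**n - 9*n**3 - 18*n**2 - 21*n - 3)

Ratio r(k) = (6*k**3 + 3*k**2 - 7*k - 14)/(3*(6*k**3 - 15*k**2 + 5*k - 10)).
Take A(k)=1/3, B(k)=1, C(k)=k**3 - 5*k**2/2 + 5*k/6 - 5/3.
Key eq: (1/3)·f(k+1) = (1)·f(k) + (k**3 - 5*k**2/2 + 5*k/6 - 5/3).
deg f ≤ 3 (via 0,0,3).
A polynomial solution: f(k) = -(3*k**3 - 3*k**2 + 4*k - 3)/2.
So s_k = (B(k−1)f/C)·t_k = (-3*(3*k**3 - 3*k**2 + 4*k - 3)/(6*k**3 - 15*k**2 + 5*k - 10))·t_k = (-3*k**3 + 3*k**2 - 4*k + 3)/3**k.
Verify: (6*k**3 - 15*k**2 + 5*k - 10)/(3*3**k) matches t_k.
s_(n+1) = 3**(-n - 1)*(-3*n**3 - 6*n**2 - 7*n - 1) and s_(2) = -17/9, so S(n) = 3**(-n - 2)*(17*3**n - 9*n**3 - 18*n**2 - 21*n - 3).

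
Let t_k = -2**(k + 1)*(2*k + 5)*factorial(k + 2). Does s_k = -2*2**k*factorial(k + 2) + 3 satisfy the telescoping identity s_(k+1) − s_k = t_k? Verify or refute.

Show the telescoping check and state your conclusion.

valid; difference matches t_k

s_(k+1) = -2*2**(k + 1)*factorial(k + 3) + 3
s_(k+1) − s_k = -2**(k + 1)*(2*k + 5)*factorial(k + 2)
(s_(k+1) − s_k) − t_k = 0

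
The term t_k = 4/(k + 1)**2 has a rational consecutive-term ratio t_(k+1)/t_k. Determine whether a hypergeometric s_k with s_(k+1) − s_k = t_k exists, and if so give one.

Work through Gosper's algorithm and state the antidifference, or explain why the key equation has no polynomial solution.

The ratio is (k + 1)**2/(k + 2)**2.
Normal form (A,B,C) = (k**2 + 2*k + 1, k**2 + 4*k + 4, 1).
f must satisfy (k**2 + 2*k + 1)·f(k+1) − (k**2 + 2*k + 1)·f(k) = 1.
deg f ≤ 0 (via 2,2,0).
Generic f = c0 gives residual -1; -1 = 0 cannot hold, so t_k is not Gosper-summable.

not Gosper-summable; s_k does not exist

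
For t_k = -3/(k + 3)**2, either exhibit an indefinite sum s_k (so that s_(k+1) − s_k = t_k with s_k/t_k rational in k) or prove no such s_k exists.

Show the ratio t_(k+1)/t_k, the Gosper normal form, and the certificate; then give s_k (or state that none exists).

Step 1: r(k) = (k + 3)**2/(k + 4)**2.
So A=k**2 + 6*k + 9 and B=k**2 + 8*k + 16, with C=1.
Solve (k**2 + 6*k + 9)·f(k+1) − (k**2 + 6*k + 9)·f(k) = 1.
deg f ≤ 0 (via 2,2,0).
Generic f = c0 gives residual -1; -1 = 0 cannot hold, so t_k is not Gosper-summable.

no hypergeometric antidifference exists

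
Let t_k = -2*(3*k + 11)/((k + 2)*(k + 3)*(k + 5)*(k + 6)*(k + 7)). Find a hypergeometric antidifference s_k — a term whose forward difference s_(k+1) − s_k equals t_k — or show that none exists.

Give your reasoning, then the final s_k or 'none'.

Step 1: r(k) = (k + 2)*(k + 5)*(3*k + 14)/((k + 4)*(k + 8)*(3*k + 11)).
Take A(k)=k + 2, B(k)=k + 8, C(k)=k**2 + 23*k/3 + 44/3.
Need (k + 2)·f(k+1) − (k + 7)·f(k) = k**2 + 23*k/3 + 44/3.
From deg A=1, deg B=1, deg C=2: d=5.
Match coefficients ⇒ f(k) = k*(k + 3)*(k + 4)*(k**2 + 13*k + 52)/180.
So s_k = (B(k−1)f/C)·t_k = (k*(k + 3)*(k + 7)*(k**2 + 13*k + 52)/(60*(3*k + 11)))·t_k = k*(-k**2 - 13*k - 52)/(30*(k**3 + 13*k**2 + 52*k + 60)).
s_(k+1) − s_k = 2*(-3*k - 11)/(k**5 + 23*k**4 + 203*k**3 + 853*k**2 + 1692*k + 1260) = t_k.

s_k = k*(-k**2 - 13*k - 52)/(30*(k**3 + 13*k**2 + 52*k + 60))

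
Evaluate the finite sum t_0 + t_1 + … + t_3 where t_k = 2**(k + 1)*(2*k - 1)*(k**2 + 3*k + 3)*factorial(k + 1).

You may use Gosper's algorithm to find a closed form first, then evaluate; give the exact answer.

The ratio is 2*(k + 2)*(2*k + 1)*(3*k + (k + 1)**2 + 6)/((2*k - 1)*(k**2 + 3*k + 3)).
Gosper form: A/B · C(k+1)/C(k) with A=2*k + 4, B=1, C=k**3 + 5*k**2/2 + 3*k/2 - 3/2.
Set up (2*k + 4)·f(k+1) − (1)·f(k) − (k**3 + 5*k**2/2 + 3*k/2 - 3/2) = 0.
Degrees (1,0,3) ⇒ d ≤ 2.
Solve for f: f(k) = (k**2 - k - 1)/2 (degree 2 ≤ 2).
Then R = B(k−1)f/C = (k**2 - k - 1)/((2*k - 1)*(k**2 + 3*k + 3)), so s_k = R(k)·t_k = 2**(k + 1)*(k**2 - k - 1)*factorial(k + 1).
Verify: 2**(k + 1)*(2*k - 1)*(k**2 + 3*k + 3)*factorial(k + 1) matches t_k.
Σ_(k=0)^(3) t_k = s_(4) − s_(0) = 42240 − (-2) = 42242.

Σ = 42242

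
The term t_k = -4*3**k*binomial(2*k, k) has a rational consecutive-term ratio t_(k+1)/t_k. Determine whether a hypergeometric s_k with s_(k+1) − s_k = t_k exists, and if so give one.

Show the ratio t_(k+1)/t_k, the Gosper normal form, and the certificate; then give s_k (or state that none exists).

r(k) = 6*(2*k + 1)/(k + 1) after simplifying.
So A=12*k + 6 and B=k + 1, with C=1.
Set up (12*k + 6)·f(k+1) − (k)·f(k) − (1) = 0.
From deg A=1, deg B=1, deg C=0: d=-1.
deg f ≤ -1 is impossible — no certificate.

none (Gosper's algorithm certifies no s_k)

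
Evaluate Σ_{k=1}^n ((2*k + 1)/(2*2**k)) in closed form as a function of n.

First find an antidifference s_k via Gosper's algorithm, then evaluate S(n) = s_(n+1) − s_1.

S(n) = 2**(-n - 1)*(5*2**n - 2*n - 5)

Step 1: r(k) = (2*k + 3)/(2*(2*k + 1)).
Factor: A=1/2; B=1; C=k + 1/2.
Solve (1/2)·f(k+1) − (1)·f(k) = k + 1/2.
deg f ≤ 1 (via 0,0,1).
Solving with deg f ≤ 1: f(k) = -2*k - 3.
Certificate R = B(k−1)f/C = -2*(2*k + 3)/(2*k + 1) gives s_k = (-2*k - 3)/2**k.
Check: Δs_k = (2*k + 1)/(2*2**k). ✓
s_(n+1) = 2**(-n - 1)*(-2*n - 5) and s_(1) = -5/2, so S(n) = 2**(-n - 1)*(5*2**n - 2*n - 5).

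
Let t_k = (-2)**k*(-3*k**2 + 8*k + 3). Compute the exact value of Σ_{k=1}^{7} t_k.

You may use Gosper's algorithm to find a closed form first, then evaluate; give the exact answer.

Σ = 8444

Compute t_(k+1)/t_k: get 2*(-3*k**2 + 2*k + 8)/(3*k**2 - 8*k - 3).
Take A(k)=-2, B(k)=1, C(k)=k**2 - 8*k/3 - 1.
Need (-2)·f(k+1) − (1)·f(k) = k**2 - 8*k/3 - 1.
d = 2 from the (0,0,2) case.
Solve for f: f(k) = -(k**2 - 4*k + 1)/3 (degree 2 ≤ 2).
Then R = B(k−1)f/C = -(k**2 - 4*k + 1)/((k - 3)*(3*k + 1)), so s_k = R(k)·t_k = (-2)**k*(k**2 - 4*k + 1).
s_(k+1) − s_k = (-2)**k*(-3*k**2 + 8*k + 3) = t_k.
Sum = s_(8) − s_(1); s_(8) = 8448, s_(1) = 4 ⇒ 8444.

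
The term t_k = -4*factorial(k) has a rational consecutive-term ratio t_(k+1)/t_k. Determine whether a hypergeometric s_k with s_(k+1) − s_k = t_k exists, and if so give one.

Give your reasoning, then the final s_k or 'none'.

r(k) = k + 1 after simplifying.
Gosper form: A/B · C(k+1)/C(k) with A=k + 1, B=1, C=1.
Solve (k + 1)·f(k+1) − (1)·f(k) = 1.
Bound: deg f ≤ -1.
Negative degree bound (-1): no f exists, t_k not Gosper-summable.

none — t_k is not Gosper-summable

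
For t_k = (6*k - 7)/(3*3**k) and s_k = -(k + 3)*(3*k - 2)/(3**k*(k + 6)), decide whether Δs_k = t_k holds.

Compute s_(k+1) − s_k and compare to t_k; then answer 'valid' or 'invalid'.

Invalid: residual 2*(-3*k**2 - 19*k + 24)/(3**k*(k**2 + 13*k + 42)) ≠ 0.

s_(k+1) = -(k + 4)*(3*k + 1)/(3*3**k*(k + 7))
s_(k+1) − s_k = (6*k**3 + 53*k**2 + 47*k - 150)/(3*3**k*(k**2 + 13*k + 42))
(s_(k+1) − s_k) − t_k = 2*(-3*k**2 - 19*k + 24)/(3**k*(k**2 + 13*k + 42))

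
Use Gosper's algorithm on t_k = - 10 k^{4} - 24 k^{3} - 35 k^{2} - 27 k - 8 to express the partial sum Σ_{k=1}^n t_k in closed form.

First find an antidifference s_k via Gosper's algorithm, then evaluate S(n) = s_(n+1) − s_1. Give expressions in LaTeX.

S(n) = n \left(- 2 n^{4} - 11 n^{3} - 27 n^{2} - 37 n - 27\right)

t_(k+1)/t_k = (10*k**4 + 64*k**3 + 167*k**2 + 209*k + 104)/(10*k**4 + 24*k**3 + 35*k**2 + 27*k + 8).
Normal form (A,B,C) = (1, 1, k**4 + 12*k**3/5 + 7*k**2/2 + 27*k/10 + 4/5).
Set up (1)·f(k+1) − (1)·f(k) − (k**4 + 12*k**3/5 + 7*k**2/2 + 27*k/10 + 4/5) = 0.
d = 5 from the (0,0,4) case.
Match coefficients ⇒ f(k) = k**2*(2*k**3 + k**2 + 3*k + 2)/10.
Get s_k = R·t_k = k**2*(-2*k**3 - k**2 - 3*k - 2) with R(k) = B(k−1)f(k)/C(k) = k**2*(2*k**3 + k**2 + 3*k + 2)/(10*k**4 + 24*k**3 + 35*k**2 + 27*k + 8).
Δs = -10*k**4 - 24*k**3 - 35*k**2 - 27*k - 8, as required.
s_(n+1) = -2*n**5 - 11*n**4 - 27*n**3 - 37*n**2 - 27*n - 8 and s_(1) = -8, so S(n) = n*(-2*n**4 - 11*n**3 - 27*n**2 - 37*n - 27).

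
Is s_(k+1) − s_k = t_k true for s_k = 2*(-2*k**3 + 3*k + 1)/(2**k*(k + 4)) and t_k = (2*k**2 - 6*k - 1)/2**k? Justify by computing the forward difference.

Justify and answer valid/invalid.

Invalid: residual 3*(-2*k**3 - 6*k**2 + 29*k + 6)/(2**k*(k**2 + 9*k + 20)) ≠ 0.

s_(k+1) = (3*k - 2*(k + 1)**3 + 4)/(2**k*(k + 5))
s_(k+1) − s_k = (2*k**4 + 6*k**3 - 33*k**2 - 42*k - 2)/(2**k*(k**2 + 9*k + 20))
(s_(k+1) − s_k) − t_k = 3*(-2*k**3 - 6*k**2 + 29*k + 6)/(2**k*(k**2 + 9*k + 20))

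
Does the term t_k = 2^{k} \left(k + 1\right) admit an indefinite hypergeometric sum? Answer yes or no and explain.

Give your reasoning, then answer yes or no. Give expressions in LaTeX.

Yes. s_k = 2^{k} \left(k - 1\right).

t_(k+1)/t_k = 2*(k + 2)/(k + 1).
Take A(k)=2, B(k)=1, C(k)=k + 1.
f must satisfy (2)·f(k+1) − (1)·f(k) = k + 1.
Bound: deg f ≤ 1.
Solving with deg f ≤ 1: f(k) = k - 1.
So s_k = (B(k−1)f/C)·t_k = ((k - 1)/(k + 1))·t_k = 2**k*(k - 1).
Δs = 2**k*(k + 1), as required.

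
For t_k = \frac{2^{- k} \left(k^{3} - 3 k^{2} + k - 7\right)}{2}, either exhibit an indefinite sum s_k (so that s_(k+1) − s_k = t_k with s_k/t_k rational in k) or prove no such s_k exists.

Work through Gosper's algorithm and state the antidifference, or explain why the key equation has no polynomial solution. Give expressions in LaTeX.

s_k = 2^{- k} \left(- k^{3} - 4 k + 2\right)

r(k) = (k**3/2 - k - 4)/(k**3 - 3*k**2 + k - 7) after simplifying.
Factor: A=1/2; B=1; C=k**3 - 3*k**2 + k - 7.
Need (1/2)·f(k+1) − (1)·f(k) = k**3 - 3*k**2 + k - 7.
From deg A=0, deg B=0, deg C=3: d=3.
Match coefficients ⇒ f(k) = -2*(k**3 + 4*k - 2).
Get s_k = R·t_k = (-k**3 - 4*k + 2)/2**k with R(k) = B(k−1)f(k)/C(k) = -2*(k**3 + 4*k - 2)/(k**3 - 3*k**2 + k - 7).
Verify: (k**3 - 3*k**2 + k - 7)/(2*2**k) matches t_k.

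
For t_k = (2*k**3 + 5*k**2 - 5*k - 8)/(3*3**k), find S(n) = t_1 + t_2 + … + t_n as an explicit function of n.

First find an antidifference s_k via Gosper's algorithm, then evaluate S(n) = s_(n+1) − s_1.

t_(k+1)/t_k = (2*k**3 + 11*k**2 + 11*k - 6)/(3*(2*k**3 + 5*k**2 - 5*k - 8)).
Gosper form: A/B · C(k+1)/C(k) with A=1/3, B=1, C=k**3 + 5*k**2/2 - 5*k/2 - 4.
Set up (1/3)·f(k+1) − (1)·f(k) − (k**3 + 5*k**2/2 - 5*k/2 - 4) = 0.
d = 3 from the (0,0,3) case.
Match coefficients ⇒ f(k) = -3*k*(k + 1)*(k + 3)/2.
Then R = B(k−1)f/C = -3*k*(k + 3)/(2*k**2 + 3*k - 8), so s_k = R(k)·t_k = k*(-k**2 - 4*k - 3)/3**k.
Check: Δs_k = (2*k**3 + 5*k**2 - 5*k - 8)/(3*3**k). ✓
Telescope: S(n) = s_(n+1) − s_(1) = 3**(-n - 1)*(-n**3 - 7*n**2 - 14*n - 8) − (-8/3) = 3**(-n - 1)*(8*3**n - n**3 - 7*n**2 - 14*n - 8).

S(n) = 3**(-n - 1)*(8*3**n - n**3 - 7*n**2 - 14*n - 8)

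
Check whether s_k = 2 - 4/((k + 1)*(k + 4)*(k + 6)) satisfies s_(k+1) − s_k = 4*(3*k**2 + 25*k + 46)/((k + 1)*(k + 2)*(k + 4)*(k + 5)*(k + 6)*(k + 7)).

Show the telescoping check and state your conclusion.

valid; difference matches t_k

s_(k+1) = 2 - 4/((k + 2)*(k + 5)*(k + 7))
s_(k+1) − s_k = 4*(3*k**2 + 25*k + 46)/(k**6 + 25*k**5 + 247*k**4 + 1219*k**3 + 3112*k**2 + 3796*k + 1680)
(s_(k+1) − s_k) − t_k = 0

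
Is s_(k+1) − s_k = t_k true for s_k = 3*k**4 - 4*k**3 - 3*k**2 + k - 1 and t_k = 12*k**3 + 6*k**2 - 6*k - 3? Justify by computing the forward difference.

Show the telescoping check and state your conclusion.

Valid — Δs_k = t_k.

s_(k+1) = 3*k**4 + 8*k**3 + 3*k**2 - 5*k - 4
s_(k+1) − s_k = 12*k**3 + 6*k**2 - 6*k - 3
(s_(k+1) − s_k) − t_k = 0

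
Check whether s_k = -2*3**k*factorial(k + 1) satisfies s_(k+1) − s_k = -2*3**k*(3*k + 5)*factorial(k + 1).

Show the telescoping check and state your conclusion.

Valid — Δs_k = t_k.

s_(k+1) = -6*3**k*factorial(k + 2)
s_(k+1) − s_k = -2*3**k*(3*k + 5)*factorial(k + 1)
(s_(k+1) − s_k) − t_k = 0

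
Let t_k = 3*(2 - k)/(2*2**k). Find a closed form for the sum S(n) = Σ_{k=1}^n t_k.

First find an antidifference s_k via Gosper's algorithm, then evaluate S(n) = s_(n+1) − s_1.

The ratio is (k - 1)/(2*(k - 2)).
Take A(k)=1/2, B(k)=1, C(k)=k - 2.
Solve (1/2)·f(k+1) − (1)·f(k) = k - 2.
d = 1 from the (0,0,1) case.
Match coefficients ⇒ f(k) = -2*(k - 1).
Certificate R = B(k−1)f/C = -2*(k - 1)/(k - 2) gives s_k = 3*(k - 1)/2**k.
Δs = 3*(2 - k)/(2*2**k), as required.
Telescope: S(n) = s_(n+1) − s_(1) = 3*2**(-n - 1)*n − (0) = 3*2**(-n - 1)*n.

S(n) = 3*2**(-n - 1)*n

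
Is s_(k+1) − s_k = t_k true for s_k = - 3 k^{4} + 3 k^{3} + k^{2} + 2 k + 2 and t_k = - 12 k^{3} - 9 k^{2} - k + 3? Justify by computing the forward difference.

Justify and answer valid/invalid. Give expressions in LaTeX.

s_(k+1) = -3*k**4 - 9*k**3 - 8*k**2 + k + 5
s_(k+1) − s_k = -12*k**3 - 9*k**2 - k + 3
(s_(k+1) − s_k) − t_k = 0

valid; difference matches t_k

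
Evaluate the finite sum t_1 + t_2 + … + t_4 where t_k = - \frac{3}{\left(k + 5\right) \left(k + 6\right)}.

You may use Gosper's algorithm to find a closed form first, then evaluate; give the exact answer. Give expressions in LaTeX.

Σ = -1/5

Step 1: r(k) = (k + 5)/(k + 7).
Normal form (A,B,C) = (k + 5, k + 7, 1).
f must satisfy (k + 5)·f(k+1) − (k + 6)·f(k) = 1.
deg f ≤ 1 (via 1,1,0).
A polynomial solution: f(k) = k/5.
Then R = B(k−1)f/C = k*(k + 6)/5, so s_k = R(k)·t_k = -3*k/(5*k + 25).
s_(k+1) − s_k = -3/(k**2 + 11*k + 30) = t_k.
Evaluate s at k=5 and k=1: -3/10 and -1/10; difference -1/5.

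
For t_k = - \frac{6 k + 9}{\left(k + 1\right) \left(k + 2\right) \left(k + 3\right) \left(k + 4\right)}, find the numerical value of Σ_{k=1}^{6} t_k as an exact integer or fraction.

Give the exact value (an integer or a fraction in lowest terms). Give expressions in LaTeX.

Σ = -37/144

The ratio is (k + 1)*(2*k + 5)/((k + 5)*(2*k + 3)).
Factor: A=k + 1; B=k + 5; C=k + 3/2.
Need (k + 1)·f(k+1) − (k + 4)·f(k) = k + 3/2.
From deg A=1, deg B=1, deg C=1: d=3.
Coefficient equations give f(k) = k*(2*k**2 + 12*k + 13)/18.
R(k) = B(k−1)·f(k)/C(k) = k*(k + 4)*(2*k**2 + 12*k + 13)/(9*(2*k + 3)); s_k = R·t_k = -k*(2*k**2 + 12*k + 13)/(3*(k + 1)*(k + 2)*(k + 3)).
Check: Δs_k = 3*(-2*k - 3)/(k**4 + 10*k**3 + 35*k**2 + 50*k + 24). ✓
Σ_(k=1)^(6) t_k = s_(7) − s_(1) = -91/144 − (-3/8) = -37/144.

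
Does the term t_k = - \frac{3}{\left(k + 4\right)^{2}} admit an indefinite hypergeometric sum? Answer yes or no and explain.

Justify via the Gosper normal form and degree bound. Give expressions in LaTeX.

r(k) = (k + 4)**2/(k + 5)**2 after simplifying.
Factor: A=k**2 + 8*k + 16; B=k**2 + 10*k + 25; C=1.
Key eq: (k**2 + 8*k + 16)·f(k+1) = (k**2 + 8*k + 16)·f(k) + (1).
From deg A=2, deg B=2, deg C=0: d=0.
Write f(k) = c0. Then LHS − RHS = -1, requiring -1 = 0: contradictory. No certificate.

No — t_k has no hypergeometric antidifference.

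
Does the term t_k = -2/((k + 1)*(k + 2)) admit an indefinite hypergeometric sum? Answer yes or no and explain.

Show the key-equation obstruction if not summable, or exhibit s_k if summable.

Yes. s_k = -2*k/(k + 1).

Ratio r(k) = (k + 1)/(k + 3).
So A=k + 1 and B=k + 3, with C=1.
Need (k + 1)·f(k+1) − (k + 2)·f(k) = 1.
From deg A=1, deg B=1, deg C=0: d=1.
Match coefficients ⇒ f(k) = k.
R(k) = B(k−1)·f(k)/C(k) = k*(k + 2); s_k = R·t_k = -2*k/(k + 1).
Verify: -2/(k**2 + 3*k + 2) matches t_k.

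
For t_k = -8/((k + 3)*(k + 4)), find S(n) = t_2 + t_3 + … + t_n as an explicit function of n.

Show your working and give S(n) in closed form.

r(k) = (k + 3)/(k + 5) after simplifying.
Gosper form: A/B · C(k+1)/C(k) with A=k + 3, B=k + 5, C=1.
f must satisfy (k + 3)·f(k+1) − (k + 4)·f(k) = 1.
Bound: deg f ≤ 1.
A polynomial solution: f(k) = k/3.
Certificate R = B(k−1)f/C = k*(k + 4)/3 gives s_k = -8*k/(3*k + 9).
Verify: -8/(k**2 + 7*k + 12) matches t_k.
s_(n+1) = 8*(-n - 1)/(3*(n + 4)) and s_(2) = -16/15, so S(n) = 8*(1 - n)/(5*(n + 4)).

S(n) = 8*(1 - n)/(5*(n + 4))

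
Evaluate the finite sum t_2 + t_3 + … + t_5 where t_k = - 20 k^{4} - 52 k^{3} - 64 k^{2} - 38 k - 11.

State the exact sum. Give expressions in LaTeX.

Σ = -35240

r(k) = (20*k**4 + 132*k**3 + 340*k**2 + 402*k + 185)/(20*k**4 + 52*k**3 + 64*k**2 + 38*k + 11) after simplifying.
Take A(k)=1, B(k)=1, C(k)=k**4 + 13*k**3/5 + 16*k**2/5 + 19*k/10 + 11/20.
Key eq: (1)·f(k+1) = (1)·f(k) + (k**4 + 13*k**3/5 + 16*k**2/5 + 19*k/10 + 11/20).
Degrees (0,0,4) ⇒ d ≤ 5.
Solving with deg f ≤ 5: f(k) = k*(4*k**4 + 3*k**3 + 2*k**2 + 2)/20.
Then R = B(k−1)f/C = k*(4*k**4 + 3*k**3 + 2*k**2 + 2)/((2*k**2 + 2*k + 1)*(10*k**2 + 16*k + 11)), so s_k = R(k)·t_k = k*(-4*k**4 - 3*k**3 - 2*k**2 - 2).
Δs = -20*k**4 - 52*k**3 - 64*k**2 - 38*k - 11, as required.
Σ_(k=2)^(5) t_k = s_(6) − s_(2) = -35436 − (-196) = -35240.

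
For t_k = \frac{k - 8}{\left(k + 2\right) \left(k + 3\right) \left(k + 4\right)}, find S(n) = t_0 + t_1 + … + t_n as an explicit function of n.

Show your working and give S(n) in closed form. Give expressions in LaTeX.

S(n) = \frac{- n^{2} - 9 n - 8}{2 \left(n^{2} + 7 n + 12\right)}

Compute t_(k+1)/t_k: get (k - 7)*(k + 2)/((k - 8)*(k + 5)).
So A=k + 2 and B=k + 5, with C=k - 8.
f must satisfy (k + 2)·f(k+1) − (k + 4)·f(k) = k - 8.
Degrees (1,1,1) ⇒ d ≤ 2.
A polynomial solution: f(k) = -k*(k + 7)/2.
R(k) = B(k−1)·f(k)/C(k) = -k*(k + 4)*(k + 7)/(2*(k - 8)); s_k = R·t_k = k*(-k - 7)/(2*(k + 2)*(k + 3)).
Verify: (k - 8)/(k**3 + 9*k**2 + 26*k + 24) matches t_k.
Telescope: S(n) = s_(n+1) − s_(0) = (-n**2 - 9*n - 8)/(2*(n**2 + 7*n + 12)) − (0) = (-n**2 - 9*n - 8)/(2*(n**2 + 7*n + 12)).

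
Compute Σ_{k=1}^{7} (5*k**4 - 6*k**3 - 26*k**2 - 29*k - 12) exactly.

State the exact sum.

Compute t_(k+1)/t_k: get (5*k**4 + 14*k**3 - 14*k**2 - 79*k - 68)/(5*k**4 - 6*k**3 - 26*k**2 - 29*k - 12).
Factor: A=1; B=1; C=k**4 - 6*k**3/5 - 26*k**2/5 - 29*k/5 - 12/5.
f must satisfy (1)·f(k+1) − (1)·f(k) = k**4 - 6*k**3/5 - 26*k**2/5 - 29*k/5 - 12/5.
d = 5 from the (0,0,4) case.
Match coefficients ⇒ f(k) = k*(k**4 - 4*k**3 - 4*k**2 - 3*k - 2)/5.
R(k) = B(k−1)·f(k)/C(k) = k*(k**4 - 4*k**3 - 4*k**2 - 3*k - 2)/(5*k**4 - 6*k**3 - 26*k**2 - 29*k - 12); s_k = R·t_k = k*(k**4 - 4*k**3 - 4*k**2 - 3*k - 2).
Δs = 5*k**4 - 6*k**3 - 26*k**2 - 29*k - 12, as required.
Σ_(k=1)^(7) t_k = s_(8) − s_(1) = 14128 − (-12) = 14140.

Σ = 14140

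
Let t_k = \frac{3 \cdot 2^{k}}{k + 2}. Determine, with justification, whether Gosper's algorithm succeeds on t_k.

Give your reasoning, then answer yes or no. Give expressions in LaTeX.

No; the degree bound rules out any f.

r(k) = 2*(k + 2)/(k + 3) after simplifying.
Gosper form: A/B · C(k+1)/C(k) with A=2*k + 4, B=k + 3, C=1.
f must satisfy (2*k + 4)·f(k+1) − (k + 2)·f(k) = 1.
Degrees (1,1,0) ⇒ d ≤ -1.
Negative degree bound (-1): no f exists, t_k not Gosper-summable.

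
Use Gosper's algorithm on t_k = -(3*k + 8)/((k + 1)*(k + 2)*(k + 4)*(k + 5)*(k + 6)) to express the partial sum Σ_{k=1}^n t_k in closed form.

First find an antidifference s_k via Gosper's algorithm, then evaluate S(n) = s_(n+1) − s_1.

S(n) = n*(-n**2 - 13*n - 52)/(60*(n**3 + 13*n**2 + 52*n + 60))

The ratio is (k + 1)*(k + 4)*(3*k + 11)/((k + 3)*(k + 7)*(3*k + 8)).
Take A(k)=k + 1, B(k)=k + 7, C(k)=k**2 + 17*k/3 + 8.
Key eq: (k + 1)·f(k+1) = (k + 6)·f(k) + (k**2 + 17*k/3 + 8).
From deg A=1, deg B=1, deg C=2: d=5.
Solve for f: f(k) = k*(k + 2)*(k + 3)*(k**2 + 10*k + 29)/60 (degree 5 ≤ 5).
So s_k = (B(k−1)f/C)·t_k = (k*(k + 2)*(k + 6)*(k**2 + 10*k + 29)/(20*(3*k + 8)))·t_k = k*(-k**2 - 10*k - 29)/(20*(k**3 + 10*k**2 + 29*k + 20)).
s_(k+1) − s_k = (-3*k - 8)/(k**5 + 18*k**4 + 121*k**3 + 372*k**2 + 508*k + 240) = t_k.
Evaluate: s_(n+1) = (-n**3 - 13*n**2 - 52*n - 40)/(20*(n**3 + 13*n**2 + 52*n + 60)); subtract s_(1) = -1/30 ⇒ S(n) = n*(-n**2 - 13*n - 52)/(60*(n**3 + 13*n**2 + 52*n + 60)).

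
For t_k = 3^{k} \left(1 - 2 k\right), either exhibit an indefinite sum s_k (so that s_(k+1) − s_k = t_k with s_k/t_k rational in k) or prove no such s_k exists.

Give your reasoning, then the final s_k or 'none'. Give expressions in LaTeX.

r(k) = 3*(2*k + 1)/(2*k - 1) after simplifying.
Gosper form: A/B · C(k+1)/C(k) with A=3, B=1, C=k - 1/2.
Set up (3)·f(k+1) − (1)·f(k) − (k - 1/2) = 0.
Bound: deg f ≤ 1.
Solve for f: f(k) = (k - 2)/2 (degree 1 ≤ 1).
R(k) = B(k−1)·f(k)/C(k) = (k - 2)/(2*k - 1); s_k = R·t_k = 3**k*(2 - k).
Check: Δs_k = 3**k*(1 - 2*k). ✓

s_k = 3^{k} \left(2 - k\right)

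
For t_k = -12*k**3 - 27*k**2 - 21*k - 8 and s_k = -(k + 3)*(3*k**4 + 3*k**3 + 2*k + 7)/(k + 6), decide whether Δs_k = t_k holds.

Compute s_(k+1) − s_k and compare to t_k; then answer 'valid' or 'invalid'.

s_(k+1) = -(k + 4)*(2*k + 3*(k + 1)**4 + 3*(k + 1)**3 + 9)/(k + 7)
s_(k+1) − s_k = (-12*k**5 - 156*k**4 - 588*k**3 - 866*k**2 - 590*k - 213)/(k**2 + 13*k + 42)
(s_(k+1) − s_k) − t_k = 3*(9*k**4 + 96*k**3 + 183*k**2 + 132*k + 41)/(k**2 + 13*k + 42)

Invalid: residual 3*(9*k**4 + 96*k**3 + 183*k**2 + 132*k + 41)/(k**2 + 13*k + 42) ≠ 0.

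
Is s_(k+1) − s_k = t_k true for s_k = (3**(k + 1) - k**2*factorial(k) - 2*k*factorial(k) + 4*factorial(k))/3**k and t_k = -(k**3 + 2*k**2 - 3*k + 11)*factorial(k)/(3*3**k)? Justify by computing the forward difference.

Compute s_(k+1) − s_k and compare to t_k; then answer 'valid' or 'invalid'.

s_(k+1) = (9*3**k - k**3*factorial(k) - 5*k**2*factorial(k) - 3*k*factorial(k) + factorial(k))/(3*3**k)
s_(k+1) − s_k = -(k**3 + 2*k**2 - 3*k + 11)*factorial(k)/(3*3**k)
(s_(k+1) − s_k) − t_k = 0

Valid: the claim telescopes to t_k.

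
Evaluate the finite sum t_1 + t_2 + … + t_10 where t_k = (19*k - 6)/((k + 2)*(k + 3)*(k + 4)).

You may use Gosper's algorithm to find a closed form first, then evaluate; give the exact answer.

Ratio r(k) = (k + 2)*(19*k + 13)/((k + 5)*(19*k - 6)).
So A=k + 2 and B=k + 5, with C=k - 6/19.
Solve (k + 2)·f(k+1) − (k + 4)·f(k) = k - 6/19.
From deg A=1, deg B=1, deg C=1: d=2.
Coefficient equations give f(k) = k*(8*k - 17)/57.
Get s_k = R·t_k = k*(8*k - 17)/(3*(k + 2)*(k + 3)) with R(k) = B(k−1)f(k)/C(k) = k*(k + 4)*(8*k - 17)/(3*(19*k - 6)).
Verify: (19*k - 6)/(k**3 + 9*k**2 + 26*k + 24) matches t_k.
Sum = s_(11) − s_(1); s_(11) = 781/546, s_(1) = -1/4 ⇒ 1835/1092.

Σ = 1835/1092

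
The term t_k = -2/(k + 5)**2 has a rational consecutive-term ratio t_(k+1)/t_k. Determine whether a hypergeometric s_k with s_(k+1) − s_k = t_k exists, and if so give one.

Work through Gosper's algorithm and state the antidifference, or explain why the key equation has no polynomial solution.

Ratio r(k) = (k + 5)**2/(k + 6)**2.
Normal form (A,B,C) = (k**2 + 10*k + 25, k**2 + 12*k + 36, 1).
Need (k**2 + 10*k + 25)·f(k+1) − (k**2 + 10*k + 25)·f(k) = 1.
Bound: deg f ≤ 0.
Generic f = c0 gives residual -1; -1 = 0 cannot hold, so t_k is not Gosper-summable.

no hypergeometric antidifference exists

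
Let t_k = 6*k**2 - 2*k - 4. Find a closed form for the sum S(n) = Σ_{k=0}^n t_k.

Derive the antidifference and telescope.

Step 1: r(k) = k*(3*k + 5)/(3*k**2 - k - 2).
Gosper form: A/B · C(k+1)/C(k) with A=1, B=1, C=k**2 - k/3 - 2/3.
Solve (1)·f(k+1) − (1)·f(k) = k**2 - k/3 - 2/3.
Bound: deg f ≤ 3.
Coefficient equations give f(k) = k*(k**2 - 2*k - 1)/3.
So s_k = (B(k−1)f/C)·t_k = (k*(k**2 - 2*k - 1)/((k - 1)*(3*k + 2)))·t_k = 2*k*(k**2 - 2*k - 1).
Verify: 6*k**2 - 2*k - 4 matches t_k.
s_(n+1) = 2*n**3 + 2*n**2 - 4*n - 4 and s_(0) = 0, so S(n) = 2*n**3 + 2*n**2 - 4*n - 4.

S(n) = 2*n**3 + 2*n**2 - 4*n - 4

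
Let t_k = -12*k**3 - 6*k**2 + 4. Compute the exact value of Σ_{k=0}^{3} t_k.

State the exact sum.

Σ = -500

t_(k+1)/t_k = (6*(k + 1)**3 + 3*(k + 1)**2 - 2)/(6*k**3 + 3*k**2 - 2).
Normal form (A,B,C) = (1, 1, k**3 + k**2/2 - 1/3).
Need (1)·f(k+1) − (1)·f(k) = k**3 + k**2/2 - 1/3.
From deg A=0, deg B=0, deg C=3: d=4.
Solve for f: f(k) = k*(3*k**3 - 4*k**2 - 3)/12 (degree 4 ≤ 4).
Then R = B(k−1)f/C = k*(3*k**3 - 4*k**2 - 3)/(2*(6*k**3 + 3*k**2 - 2)), so s_k = R(k)·t_k = k*(-3*k**3 + 4*k**2 + 3).
s_(k+1) − s_k = -12*k**3 - 6*k**2 + 4 = t_k.
Σ_(k=0)^(3) t_k = s_(4) − s_(0) = -500 − (0) = -500.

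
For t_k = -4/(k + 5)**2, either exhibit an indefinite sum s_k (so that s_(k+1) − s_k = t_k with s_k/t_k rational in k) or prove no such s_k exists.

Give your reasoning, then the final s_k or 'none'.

none — t_k is not Gosper-summable

Compute t_(k+1)/t_k: get (k + 5)**2/(k + 6)**2.
A = k**2 + 10*k + 25, B = k**2 + 12*k + 36, C = 1.
Key eq: (k**2 + 10*k + 25)·f(k+1) = (k**2 + 10*k + 25)·f(k) + (1).
deg f ≤ 0 (via 2,2,0).
f = c0 ⇒ A·f(k+1) − B(k−1)·f(k) − C = -1. The system {-1 = 0} is inconsistent; no antidifference.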